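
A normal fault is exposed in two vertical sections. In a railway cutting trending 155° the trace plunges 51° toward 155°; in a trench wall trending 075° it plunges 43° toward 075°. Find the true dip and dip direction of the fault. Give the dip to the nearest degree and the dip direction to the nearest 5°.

true dip 55°, dip direction 125°

Represent each trace as a vector plunging at its apparent dip toward its trend (east-north-up frame): v₁ = (0.266, -0.570, -0.777), v₂ = (0.706, 0.189, -0.682).
Cross product v₁ × v₂ gives the pole to the plane: n ∝ (0.536, -0.368, 0.453).
True dip = arccos(n_z / |n|) = arccos(0.5720) = 55.1°.
Dip direction = azimuth of (n_x, n_y) = atan2(0.536, -0.368) = 124°.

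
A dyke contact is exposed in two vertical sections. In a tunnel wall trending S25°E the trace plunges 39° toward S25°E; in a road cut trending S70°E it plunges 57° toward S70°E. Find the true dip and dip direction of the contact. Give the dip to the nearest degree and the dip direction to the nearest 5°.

true dip 58°, dip direction 095°

Represent each trace as a vector plunging at its apparent dip toward its trend (east-north-up frame): v₁ = (0.328, -0.704, -0.629), v₂ = (0.512, -0.186, -0.839).
Cross product v₁ × v₂ gives the pole to the plane: n ∝ (0.473, -0.047, 0.299).
tan δ = √(n_x²+n_y²)/n_z = 0.476/0.299, so δ = 57.8°.
Dip direction = azimuth of (n_x, n_y) = atan2(0.473, -0.047) = 96°.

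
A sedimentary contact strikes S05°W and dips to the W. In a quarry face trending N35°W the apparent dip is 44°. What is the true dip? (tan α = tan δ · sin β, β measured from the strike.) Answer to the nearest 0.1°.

56.4°

β = acute angle between strike S05°W and section N35°W = 40°.
tan δ = tan α / sin β = tan 44° / sin 40° = 0.9657 / 0.6428 = 1.5023
true dip = arctan 1.5023 = 56.35°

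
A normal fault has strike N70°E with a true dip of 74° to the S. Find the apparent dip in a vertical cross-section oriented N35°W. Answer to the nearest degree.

The strike is N70°E and the section trends N35°W; the acute angle between them is β = 75°.
tan α = tan 74° × sin 75° = 3.4874 × 0.9659 = 3.3686
apparent dip = arctan 3.3686 = 73.47°

73°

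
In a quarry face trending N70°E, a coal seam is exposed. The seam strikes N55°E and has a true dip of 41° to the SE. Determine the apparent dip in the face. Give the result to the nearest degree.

The section lies 15° from the strike.
tan α = tan 41° × sin 15° = 0.8693 × 0.2588 = 0.2250
α = arctan(0.2250) = 12.68°

13°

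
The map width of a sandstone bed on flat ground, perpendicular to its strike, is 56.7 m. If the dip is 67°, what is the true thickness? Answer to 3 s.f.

52.2 m

True thickness t = w · sin(dip) = 56.7 × sin 67°
t = 56.7 × 0.9205 = 52.193 m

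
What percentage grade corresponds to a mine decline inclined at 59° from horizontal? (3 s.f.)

grade % = 100 × tan 59° = 100 × 1.6643

166%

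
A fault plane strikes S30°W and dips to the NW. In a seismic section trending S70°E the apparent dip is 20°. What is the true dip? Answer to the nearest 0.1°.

20.3°

The section is 80° from the strike.
tan δ = tan α / sin β = tan 20° / sin 80° = 0.3640 / 0.9848 = 0.3696
δ = arctan(0.3696) = 20.28°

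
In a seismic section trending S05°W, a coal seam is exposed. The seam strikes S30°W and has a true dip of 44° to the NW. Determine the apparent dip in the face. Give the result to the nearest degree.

Angle between strike (S30°W) and section (S05°W): β = 25°.
tan α = tan 44° × sin 25° = 0.9657 × 0.4226 = 0.4081
apparent dip = arctan 0.4081 = 22.20°

22°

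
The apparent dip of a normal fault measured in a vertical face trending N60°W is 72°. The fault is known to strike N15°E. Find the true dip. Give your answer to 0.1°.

The section is 75° from the strike.
tan δ = tan α / sin β = tan 72° / sin 75° = 3.0777 / 0.9659 = 3.1863
δ = arctan(3.1863) = 72.58°

72.6°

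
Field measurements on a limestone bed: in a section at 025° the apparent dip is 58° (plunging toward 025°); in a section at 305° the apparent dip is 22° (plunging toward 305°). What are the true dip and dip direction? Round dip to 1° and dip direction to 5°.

true dip 58°, dip direction 020°

Each apparent-dip line lies in the plane. As unit vectors (x east, y north, z up), v₁ plunges 58°→025° and v₂ plunges 22°→305°.
n = v₁ × v₂ = (0.271, 0.728, 0.484) (taken with n_z > 0).
Dip δ = arctan(|n_h|/n_z) = arctan(0.777/0.484) = 58.1°.
Dip direction = azimuth of (n_x, n_y) = atan2(0.271, 0.728) = 20°.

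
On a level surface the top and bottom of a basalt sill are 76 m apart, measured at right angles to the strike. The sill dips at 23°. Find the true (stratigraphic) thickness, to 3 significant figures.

29.7 m

True thickness t = w · sin(dip) = 76 × sin 23°
t = 76 × 0.3907 = 29.696 m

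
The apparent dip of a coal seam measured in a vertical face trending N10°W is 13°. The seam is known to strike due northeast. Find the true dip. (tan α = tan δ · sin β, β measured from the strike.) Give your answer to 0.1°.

15.7°

The section is 55° from the strike.
tan δ = tan α / sin β = tan 13° / sin 55° = 0.2309 / 0.8192 = 0.2818
δ = arctan(0.2818) = 15.74°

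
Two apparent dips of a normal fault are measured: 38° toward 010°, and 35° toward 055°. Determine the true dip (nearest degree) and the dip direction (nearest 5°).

true dip 39°, dip direction 025°

The two traces are lines in the plane: v₁ = (sin 10°·cos 38°, cos 10°·cos 38°, −sin 38°), v₂ = (sin 55°·cos 35°, cos 55°·cos 35°, −sin 35°).
n = v₁ × v₂ = (0.156, 0.335, 0.456) (taken with n_z > 0).
Dip δ = arctan(|n_h|/n_z) = arctan(0.369/0.456) = 39.0°.
The horizontal component of n points toward azimuth atan2(n_x, n_y) = 25°, the dip direction.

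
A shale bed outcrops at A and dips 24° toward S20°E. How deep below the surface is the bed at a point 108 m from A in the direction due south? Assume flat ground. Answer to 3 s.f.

The hole lies 20° from the dip direction, so the down-dip offset is 108 × cos 20° = 101.49 m.
Depth = down-dip offset × tan(dip) = 101.49 × tan 24° = 101.49 × 0.4452
Depth = 45.18 m

45.2 m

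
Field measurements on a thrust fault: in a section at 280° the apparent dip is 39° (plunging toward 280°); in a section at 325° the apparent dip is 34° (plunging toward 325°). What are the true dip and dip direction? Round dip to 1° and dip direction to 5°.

Each apparent-dip line lies in the plane. As unit vectors (x east, y north, z up), v₁ plunges 39°→280° and v₂ plunges 34°→325°.
Cross product v₁ × v₂ gives the pole to the plane: n ∝ (-0.352, 0.129, 0.456).
Dip δ = arctan(|n_h|/n_z) = arctan(0.375/0.456) = 39.4°.
The horizontal component of n points toward azimuth atan2(n_x, n_y) = 290°, the dip direction.

true dip 39°, dip direction 290°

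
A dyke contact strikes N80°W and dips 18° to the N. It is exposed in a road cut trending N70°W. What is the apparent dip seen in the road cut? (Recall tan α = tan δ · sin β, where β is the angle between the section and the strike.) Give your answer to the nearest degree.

3°

The strike is N80°W and the section trends N70°W; the acute angle between them is β = 10°.
tan α = tan 18° × sin 10° = 0.3249 × 0.1736 = 0.0564
α = arctan(0.0564) = 3.23°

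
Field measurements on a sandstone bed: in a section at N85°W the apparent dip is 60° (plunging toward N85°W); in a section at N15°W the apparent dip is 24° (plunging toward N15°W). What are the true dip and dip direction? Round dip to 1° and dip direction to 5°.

The two traces are lines in the plane: v₁ = (sin 275°·cos 60°, cos 275°·cos 60°, −sin 60°), v₂ = (sin 345°·cos 24°, cos 345°·cos 24°, −sin 24°).
n = v₁ × v₂ = (-0.746, -0.002, 0.429) (taken with n_z > 0).
Dip δ = arctan(|n_h|/n_z) = arctan(0.746/0.429) = 60.1°.
Dip direction = azimuth of (n_x, n_y) = atan2(-0.746, -0.002) = 270°.

true dip 60°, dip direction 270°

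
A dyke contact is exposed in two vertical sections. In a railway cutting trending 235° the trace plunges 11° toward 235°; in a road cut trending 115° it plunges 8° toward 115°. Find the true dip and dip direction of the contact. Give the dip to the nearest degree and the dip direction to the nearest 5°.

true dip 19°, dip direction 180°

Represent each trace as a vector plunging at its apparent dip toward its trend (east-north-up frame): v₁ = (-0.804, -0.563, -0.191), v₂ = (0.897, -0.419, -0.139).
Cross product v₁ × v₂ gives the pole to the plane: n ∝ (-0.001, -0.283, 0.842).
Dip δ = arctan(|n_h|/n_z) = arctan(0.283/0.842) = 18.6°.
The horizontal component of n points toward azimuth atan2(n_x, n_y) = 180°, the dip direction.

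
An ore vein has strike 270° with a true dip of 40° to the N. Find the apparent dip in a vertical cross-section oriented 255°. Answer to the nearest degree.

12°

The section lies 15° from the strike.
tan α = tan 40° × sin 15° = 0.8391 × 0.2588 = 0.2172
apparent dip = arctan 0.2172 = 12.25°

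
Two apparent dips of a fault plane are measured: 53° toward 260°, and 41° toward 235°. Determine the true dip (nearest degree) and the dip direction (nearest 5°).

true dip 57°, dip direction 290°

The two traces are lines in the plane: v₁ = (sin 260°·cos 53°, cos 260°·cos 53°, −sin 53°), v₂ = (sin 235°·cos 41°, cos 235°·cos 41°, −sin 41°).
n = v₁ × v₂ = (-0.277, 0.105, 0.192) (taken with n_z > 0).
True dip = arccos(n_z / |n|) = arccos(0.5436) = 57.1°.
Dip direction = atan2(-0.277, 0.105) = 291° (azimuth of n's horizontal projection).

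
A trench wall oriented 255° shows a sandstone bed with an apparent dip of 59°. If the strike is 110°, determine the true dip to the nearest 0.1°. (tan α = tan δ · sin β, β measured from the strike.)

71.0°

β = acute angle between strike 110° and section 255° = 35°.
tan(true dip) = tan 59° / sin 35° = 2.9016
true dip = arctan 2.9016 = 70.98°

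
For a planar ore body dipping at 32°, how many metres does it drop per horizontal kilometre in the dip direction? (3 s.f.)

625 m

drop per km = 1000 × tan 32° = 1000 × 0.6249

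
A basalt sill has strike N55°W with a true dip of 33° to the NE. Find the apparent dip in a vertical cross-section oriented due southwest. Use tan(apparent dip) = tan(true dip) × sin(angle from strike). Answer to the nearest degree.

33°

The strike is N55°W and the section trends due southwest; the acute angle between them is β = 80°.
tan(apparent dip) = tan 33° · sin 80° = 0.6395
α = arctan(0.6395) = 32.60°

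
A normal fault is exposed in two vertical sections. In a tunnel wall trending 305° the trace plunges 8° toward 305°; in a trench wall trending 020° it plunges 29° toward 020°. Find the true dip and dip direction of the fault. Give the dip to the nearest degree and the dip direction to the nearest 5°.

The two traces are lines in the plane: v₁ = (sin 305°·cos 8°, cos 305°·cos 8°, −sin 8°), v₂ = (sin 20°·cos 29°, cos 20°·cos 29°, −sin 29°).
Cross product v₁ × v₂ gives the pole to the plane: n ∝ (0.161, 0.435, 0.837).
tan δ = √(n_x²+n_y²)/n_z = 0.464/0.837, so δ = 29.0°.
The horizontal component of n points toward azimuth atan2(n_x, n_y) = 20°, the dip direction.

true dip 29°, dip direction 020°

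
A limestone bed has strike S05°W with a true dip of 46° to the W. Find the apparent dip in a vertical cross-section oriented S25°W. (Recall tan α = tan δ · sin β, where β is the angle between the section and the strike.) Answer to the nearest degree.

20°

Angle between strike (S05°W) and section (S25°W): β = 20°.
tan α = tan 46° × sin 20° = 1.0355 × 0.3420 = 0.3542
apparent dip = arctan 0.3542 = 19.50°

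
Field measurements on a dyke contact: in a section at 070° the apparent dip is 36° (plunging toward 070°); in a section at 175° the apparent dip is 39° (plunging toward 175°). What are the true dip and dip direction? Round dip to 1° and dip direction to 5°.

true dip 52°, dip direction 125°

Each apparent-dip line lies in the plane. As unit vectors (x east, y north, z up), v₁ plunges 36°→070° and v₂ plunges 39°→175°.
Cross product v₁ × v₂ gives the pole to the plane: n ∝ (0.629, -0.439, 0.607).
Dip δ = arctan(|n_h|/n_z) = arctan(0.767/0.607) = 51.6°.
The horizontal component of n points toward azimuth atan2(n_x, n_y) = 125°, the dip direction.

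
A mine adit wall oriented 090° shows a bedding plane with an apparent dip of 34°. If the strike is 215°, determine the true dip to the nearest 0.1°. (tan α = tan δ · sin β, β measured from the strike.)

39.5°

β = acute angle between strike 215° and section 090° = 55°.
tan δ = tan α / sin β = tan 34° / sin 55° = 0.6745 / 0.8192 = 0.8234
true dip = arctan 0.8234 = 39.47°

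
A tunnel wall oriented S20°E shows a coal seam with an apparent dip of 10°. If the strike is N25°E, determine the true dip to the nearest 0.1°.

14.0°

The section is 45° from the strike.
tan(true dip) = tan 10° / sin 45° = 0.2494
δ = arctan(0.2494) = 14.00°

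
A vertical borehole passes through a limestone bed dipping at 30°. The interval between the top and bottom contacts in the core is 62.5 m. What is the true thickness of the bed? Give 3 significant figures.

54.1 m

True thickness t = h · cos(dip) = 62.5 × cos 30°
t = 62.5 × 0.8660 = 54.127 m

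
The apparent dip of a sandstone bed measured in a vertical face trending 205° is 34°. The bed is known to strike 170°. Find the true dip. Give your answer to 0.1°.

β = acute angle between strike 170° and section 205° = 35°.
tan δ = tan α / sin β = tan 34° / sin 35° = 0.6745 / 0.5736 = 1.1760
true dip = arctan 1.1760 = 49.62°

49.6°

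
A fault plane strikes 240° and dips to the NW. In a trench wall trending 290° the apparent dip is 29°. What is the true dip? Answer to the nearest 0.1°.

35.9°

The section is 50° from the strike.
tan δ = tan α / sin β = tan 29° / sin 50° = 0.5543 / 0.7660 = 0.7236
true dip = arctan 0.7236 = 35.89°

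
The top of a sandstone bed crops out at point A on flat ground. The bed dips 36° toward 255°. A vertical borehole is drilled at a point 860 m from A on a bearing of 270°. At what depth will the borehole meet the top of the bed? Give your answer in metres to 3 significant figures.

The hole lies 15° from the dip direction, so the down-dip offset is 860 × cos 15° = 830.70 m.
Depth = down-dip offset × tan(dip) = 830.70 × tan 36° = 830.70 × 0.7265
Depth = 603.54 m

604 m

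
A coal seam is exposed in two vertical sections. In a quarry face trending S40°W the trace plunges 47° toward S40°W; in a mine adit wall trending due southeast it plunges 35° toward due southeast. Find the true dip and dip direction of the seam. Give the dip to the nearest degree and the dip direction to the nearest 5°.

true dip 51°, dip direction 190°

Represent each trace as a vector plunging at its apparent dip toward its trend (east-north-up frame): v₁ = (-0.438, -0.522, -0.731), v₂ = (0.579, -0.579, -0.574).
The plane normal is n = v₁ × v₂ ∝ (-0.124, -0.675, 0.557).
tan δ = √(n_x²+n_y²)/n_z = 0.686/0.557, so δ = 51.0°.
Dip direction = azimuth of (n_x, n_y) = atan2(-0.124, -0.675) = 190°.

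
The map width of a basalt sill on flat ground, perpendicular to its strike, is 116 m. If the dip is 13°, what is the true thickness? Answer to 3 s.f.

26.1 m

True thickness t = w · sin(dip) = 116 × sin 13°
t = 116 × 0.2250 = 26.094 m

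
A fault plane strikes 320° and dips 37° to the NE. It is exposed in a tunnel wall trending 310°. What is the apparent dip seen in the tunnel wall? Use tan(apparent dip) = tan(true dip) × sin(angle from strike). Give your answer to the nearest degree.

The section lies 10° from the strike.
tan(apparent dip) = tan 37° · sin 10° = 0.1309
α = arctan(0.1309) = 7.45°

7°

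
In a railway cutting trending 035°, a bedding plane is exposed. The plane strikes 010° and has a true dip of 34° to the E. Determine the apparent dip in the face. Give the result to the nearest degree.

16°

The strike is 010° and the section trends 035°; the acute angle between them is β = 25°.
tan α = tan 34° × sin 25° = 0.6745 × 0.4226 = 0.2851
α = arctan(0.2851) = 15.91°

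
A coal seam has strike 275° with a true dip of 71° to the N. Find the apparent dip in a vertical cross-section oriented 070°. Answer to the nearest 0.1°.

50.8°

The section lies 25° from the strike.
tan α = tan 71° × sin 25° = 2.9042 × 0.4226 = 1.2274
α = arctan(1.2274) = 50.83°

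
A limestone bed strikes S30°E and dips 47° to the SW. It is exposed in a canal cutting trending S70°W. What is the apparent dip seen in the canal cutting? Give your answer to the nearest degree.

47°

The section lies 80° from the strike.
tan α = tan 47° × sin 80° = 1.0724 × 0.9848 = 1.0561
α = arctan(1.0561) = 46.56°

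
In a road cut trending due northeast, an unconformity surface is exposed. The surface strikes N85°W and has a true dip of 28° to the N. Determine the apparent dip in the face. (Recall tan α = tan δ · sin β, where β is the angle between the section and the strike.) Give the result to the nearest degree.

The strike is N85°W and the section trends due northeast; the acute angle between them is β = 50°.
tan α = tan 28° × sin 50° = 0.5317 × 0.7660 = 0.4073
α = arctan(0.4073) = 22.16°

22°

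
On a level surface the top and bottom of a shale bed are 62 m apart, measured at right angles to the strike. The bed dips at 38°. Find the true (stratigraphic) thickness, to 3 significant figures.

38.2 m

True thickness t = w · sin(dip) = 62 × sin 38°
t = 62 × 0.6157 = 38.171 m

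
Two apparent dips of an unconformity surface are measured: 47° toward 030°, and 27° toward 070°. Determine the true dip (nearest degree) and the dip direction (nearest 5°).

Each apparent-dip line lies in the plane. As unit vectors (x east, y north, z up), v₁ plunges 47°→030° and v₂ plunges 27°→070°.
n = v₁ × v₂ = (0.045, 0.458, 0.391) (taken with n_z > 0).
tan δ = √(n_x²+n_y²)/n_z = 0.460/0.391, so δ = 49.7°.
The horizontal component of n points toward azimuth atan2(n_x, n_y) = 6°, the dip direction.

true dip 50°, dip direction 005°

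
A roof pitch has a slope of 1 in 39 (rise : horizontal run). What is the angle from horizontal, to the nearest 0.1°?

tan θ = 1/39 = 0.0256
θ = arctan(0.0256) = 1.47°

1.5°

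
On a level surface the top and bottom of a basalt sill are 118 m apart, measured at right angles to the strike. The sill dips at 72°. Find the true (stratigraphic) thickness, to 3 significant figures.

True thickness t = w · sin(dip) = 118 × sin 72°
t = 118 × 0.9511 = 112.225 m

112 m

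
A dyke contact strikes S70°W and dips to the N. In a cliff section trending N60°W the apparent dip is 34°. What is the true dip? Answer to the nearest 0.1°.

The section is 50° from the strike.
tan δ = tan α / sin β = tan 34° / sin 50° = 0.6745 / 0.7660 = 0.8805
true dip = arctan 0.8805 = 41.36°

41.4°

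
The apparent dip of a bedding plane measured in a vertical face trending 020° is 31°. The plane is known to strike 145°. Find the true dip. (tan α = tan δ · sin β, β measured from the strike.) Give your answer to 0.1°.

β = acute angle between strike 145° and section 020° = 55°.
tan δ = tan α / sin β = tan 31° / sin 55° = 0.6009 / 0.8192 = 0.7335
δ = arctan(0.7335) = 36.26°

36.3°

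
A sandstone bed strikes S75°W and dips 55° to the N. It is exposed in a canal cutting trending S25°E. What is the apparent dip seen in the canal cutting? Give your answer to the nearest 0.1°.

The strike is S75°W and the section trends S25°E; the acute angle between them is β = 80°.
tan α = tan 55° × sin 80° = 1.4281 × 0.9848 = 1.4065
α = arctan(1.4065) = 54.59°

54.6°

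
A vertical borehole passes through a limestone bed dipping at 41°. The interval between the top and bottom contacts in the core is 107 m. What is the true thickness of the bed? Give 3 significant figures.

80.8 m

True thickness t = h · cos(dip) = 107 × cos 41°
t = 107 × 0.7547 = 80.754 m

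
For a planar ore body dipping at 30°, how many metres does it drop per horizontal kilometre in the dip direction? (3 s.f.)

drop per km = 1000 × tan 30° = 1000 × 0.5774

577 m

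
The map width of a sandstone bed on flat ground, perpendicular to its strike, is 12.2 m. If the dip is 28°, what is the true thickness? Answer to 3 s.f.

5.73 m

True thickness t = w · sin(dip) = 12.2 × sin 28°
t = 12.2 × 0.4695 = 5.728 m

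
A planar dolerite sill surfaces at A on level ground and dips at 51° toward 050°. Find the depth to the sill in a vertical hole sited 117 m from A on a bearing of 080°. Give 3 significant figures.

The hole lies 30° from the dip direction, so the down-dip offset is 117 × cos 30° = 101.32 m.
Depth = down-dip offset × tan(dip) = 101.32 × tan 51° = 101.32 × 1.2349
Depth = 125.13 m

125 m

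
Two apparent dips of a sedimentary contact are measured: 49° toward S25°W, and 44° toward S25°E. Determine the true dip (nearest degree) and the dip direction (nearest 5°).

The two traces are lines in the plane: v₁ = (sin 205°·cos 49°, cos 205°·cos 49°, −sin 49°), v₂ = (sin 155°·cos 44°, cos 155°·cos 44°, −sin 44°).
The plane normal is n = v₁ × v₂ ∝ (-0.079, -0.422, 0.362).
tan δ = √(n_x²+n_y²)/n_z = 0.429/0.362, so δ = 49.9°.
Dip direction = azimuth of (n_x, n_y) = atan2(-0.079, -0.422) = 191°.

true dip 50°, dip direction 190°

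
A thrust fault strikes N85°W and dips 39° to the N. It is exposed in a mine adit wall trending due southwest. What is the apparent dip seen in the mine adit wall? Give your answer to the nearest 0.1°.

The strike is N85°W and the section trends due southwest; the acute angle between them is β = 50°.
tan(apparent dip) = tan 39° · sin 50° = 0.6203
apparent dip = arctan 0.6203 = 31.81°

31.8°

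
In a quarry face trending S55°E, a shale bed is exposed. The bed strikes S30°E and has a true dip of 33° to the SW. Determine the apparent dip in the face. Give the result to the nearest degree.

15°

The section lies 25° from the strike.
tan(apparent dip) = tan 33° · sin 25° = 0.2745
apparent dip = arctan 0.2745 = 15.35°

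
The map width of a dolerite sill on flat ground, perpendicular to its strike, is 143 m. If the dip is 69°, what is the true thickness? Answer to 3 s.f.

134 m

True thickness t = w · sin(dip) = 143 × sin 69°
t = 143 × 0.9336 = 133.502 m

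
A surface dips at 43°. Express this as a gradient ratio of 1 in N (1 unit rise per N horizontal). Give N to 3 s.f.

1 : N means tan θ = 1/N, so N = 1/tan 43° = 1/0.9325

1 in 1.07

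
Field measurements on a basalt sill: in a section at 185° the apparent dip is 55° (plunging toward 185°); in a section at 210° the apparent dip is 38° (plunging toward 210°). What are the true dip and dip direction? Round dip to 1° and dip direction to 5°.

Each apparent-dip line lies in the plane. As unit vectors (x east, y north, z up), v₁ plunges 55°→185° and v₂ plunges 38°→210°.
Cross product v₁ × v₂ gives the pole to the plane: n ∝ (0.207, -0.292, 0.191).
True dip = arccos(n_z / |n|) = arccos(0.4707) = 61.9°.
Dip direction = atan2(0.207, -0.292) = 145° (azimuth of n's horizontal projection).

true dip 62°, dip direction 145°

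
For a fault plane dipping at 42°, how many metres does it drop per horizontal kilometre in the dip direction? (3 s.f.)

900 m

drop per km = 1000 × tan 42° = 1000 × 0.9004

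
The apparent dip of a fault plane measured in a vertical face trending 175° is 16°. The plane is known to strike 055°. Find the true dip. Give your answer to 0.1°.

18.3°

The section is 60° from the strike.
tan(true dip) = tan 16° / sin 60° = 0.3311
δ = arctan(0.3311) = 18.32°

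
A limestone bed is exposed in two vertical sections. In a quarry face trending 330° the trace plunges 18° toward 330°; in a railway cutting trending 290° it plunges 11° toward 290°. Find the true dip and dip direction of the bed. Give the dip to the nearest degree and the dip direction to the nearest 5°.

Each apparent-dip line lies in the plane. As unit vectors (x east, y north, z up), v₁ plunges 18°→330° and v₂ plunges 11°→290°.
n = v₁ × v₂ = (-0.053, 0.194, 0.600) (taken with n_z > 0).
True dip = arccos(n_z / |n|) = arccos(0.9480) = 18.6°.
The horizontal component of n points toward azimuth atan2(n_x, n_y) = 345°, the dip direction.

true dip 19°, dip direction 345°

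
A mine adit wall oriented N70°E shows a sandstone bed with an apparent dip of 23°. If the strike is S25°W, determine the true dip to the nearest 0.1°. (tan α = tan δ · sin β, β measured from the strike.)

β = acute angle between strike S25°W and section N70°E = 45°.
tan δ = tan α / sin β = tan 23° / sin 45° = 0.4245 / 0.7071 = 0.6003
true dip = arctan 0.6003 = 30.98°

31.0°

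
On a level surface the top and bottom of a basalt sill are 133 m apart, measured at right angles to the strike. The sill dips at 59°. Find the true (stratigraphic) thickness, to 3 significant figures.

True thickness t = w · sin(dip) = 133 × sin 59°
t = 133 × 0.8572 = 114.003 m

114 m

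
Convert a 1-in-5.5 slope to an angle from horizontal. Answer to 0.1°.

tan θ = 1/5.5 = 0.1818
θ = arctan(0.1818) = 10.30°

10.3°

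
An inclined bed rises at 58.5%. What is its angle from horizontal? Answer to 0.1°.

30.3°

tan θ = 58.5/100 = 0.5850
θ = arctan(0.5850) = 30.33°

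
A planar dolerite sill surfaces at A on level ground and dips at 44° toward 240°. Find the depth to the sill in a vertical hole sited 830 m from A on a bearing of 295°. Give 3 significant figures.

460 m

The hole lies 55° from the dip direction, so the down-dip offset is 830 × cos 55° = 476.07 m.
Depth = down-dip offset × tan(dip) = 476.07 × tan 44° = 476.07 × 0.9657
Depth = 459.73 m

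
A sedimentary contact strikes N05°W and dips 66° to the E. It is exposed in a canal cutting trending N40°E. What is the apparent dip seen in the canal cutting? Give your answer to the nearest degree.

The strike is N05°W and the section trends N40°E; the acute angle between them is β = 45°.
tan α = tan 66° × sin 45° = 2.2460 × 0.7071 = 1.5882
apparent dip = arctan 1.5882 = 57.80°

58°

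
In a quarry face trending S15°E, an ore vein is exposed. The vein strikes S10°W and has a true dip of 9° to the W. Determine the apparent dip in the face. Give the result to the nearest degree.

The section lies 25° from the strike.
tan(apparent dip) = tan 9° · sin 25° = 0.0669
α = arctan(0.0669) = 3.83°

4°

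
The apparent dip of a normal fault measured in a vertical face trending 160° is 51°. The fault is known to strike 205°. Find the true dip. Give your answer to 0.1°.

The section is 45° from the strike.
tan(true dip) = tan 51° / sin 45° = 1.7464
true dip = arctan 1.7464 = 60.20°

60.2°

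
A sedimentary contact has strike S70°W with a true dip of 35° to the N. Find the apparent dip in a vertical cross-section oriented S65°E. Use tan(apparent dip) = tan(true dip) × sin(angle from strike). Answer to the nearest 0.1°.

26.3°

Angle between strike (S70°W) and section (S65°E): β = 45°.
tan(apparent dip) = tan 35° · sin 45° = 0.4951
α = arctan(0.4951) = 26.34°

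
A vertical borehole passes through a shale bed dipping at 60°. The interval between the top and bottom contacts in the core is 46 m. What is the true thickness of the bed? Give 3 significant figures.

23.0 m

True thickness t = h · cos(dip) = 46 × cos 60°
t = 46 × 0.5000 = 23.000 m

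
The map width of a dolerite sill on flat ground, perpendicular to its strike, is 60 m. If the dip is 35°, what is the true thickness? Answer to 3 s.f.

True thickness t = w · sin(dip) = 60 × sin 35°
t = 60 × 0.5736 = 34.415 m

34.4 m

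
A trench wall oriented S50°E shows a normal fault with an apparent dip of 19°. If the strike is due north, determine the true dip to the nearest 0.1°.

β = acute angle between strike due north and section S50°E = 50°.
tan(true dip) = tan 19° / sin 50° = 0.4495
true dip = arctan 0.4495 = 24.20°

24.2°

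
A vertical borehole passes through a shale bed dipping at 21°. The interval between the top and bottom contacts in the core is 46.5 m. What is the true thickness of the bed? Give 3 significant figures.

True thickness t = h · cos(dip) = 46.5 × cos 21°
t = 46.5 × 0.9336 = 43.411 m

43.4 m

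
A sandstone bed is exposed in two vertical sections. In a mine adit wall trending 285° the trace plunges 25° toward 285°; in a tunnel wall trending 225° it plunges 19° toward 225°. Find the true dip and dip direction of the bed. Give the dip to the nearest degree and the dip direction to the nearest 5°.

true dip 26°, dip direction 270°

Represent each trace as a vector plunging at its apparent dip toward its trend (east-north-up frame): v₁ = (-0.875, 0.235, -0.423), v₂ = (-0.669, -0.669, -0.326).
n = v₁ × v₂ = (-0.359, -0.002, 0.742) (taken with n_z > 0).
tan δ = √(n_x²+n_y²)/n_z = 0.359/0.742, so δ = 25.8°.
The horizontal component of n points toward azimuth atan2(n_x, n_y) = 270°, the dip direction.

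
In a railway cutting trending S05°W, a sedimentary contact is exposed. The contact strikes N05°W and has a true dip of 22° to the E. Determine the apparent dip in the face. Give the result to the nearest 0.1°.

Angle between strike (N05°W) and section (S05°W): β = 10°.
tan(apparent dip) = tan 22° · sin 10° = 0.0702
apparent dip = arctan 0.0702 = 4.01°

4.0°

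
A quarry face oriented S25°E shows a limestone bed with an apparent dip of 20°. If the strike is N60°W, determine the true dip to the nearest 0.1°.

32.4°

β = acute angle between strike N60°W and section S25°E = 35°.
tan(true dip) = tan 20° / sin 35° = 0.6346
true dip = arctan 0.6346 = 32.40°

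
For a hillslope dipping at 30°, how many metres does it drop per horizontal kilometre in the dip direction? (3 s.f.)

drop per km = 1000 × tan 30° = 1000 × 0.5774

577 m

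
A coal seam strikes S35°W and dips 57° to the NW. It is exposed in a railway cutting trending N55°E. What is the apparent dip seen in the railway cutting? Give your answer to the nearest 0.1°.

27.8°

The section lies 20° from the strike.
tan(apparent dip) = tan 57° · sin 20° = 0.5267
apparent dip = arctan 0.5267 = 27.77°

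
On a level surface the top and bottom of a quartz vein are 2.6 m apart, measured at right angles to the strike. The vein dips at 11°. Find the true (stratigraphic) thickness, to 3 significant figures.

0.496 m

True thickness t = w · sin(dip) = 2.6 × sin 11°
t = 2.6 × 0.1908 = 0.496 m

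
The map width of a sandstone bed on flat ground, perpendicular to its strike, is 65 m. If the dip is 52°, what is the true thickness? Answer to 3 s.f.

True thickness t = w · sin(dip) = 65 × sin 52°
t = 65 × 0.7880 = 51.221 m

51.2 m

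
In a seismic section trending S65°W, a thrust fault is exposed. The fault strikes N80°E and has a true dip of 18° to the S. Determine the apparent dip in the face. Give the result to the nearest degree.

5°

The strike is N80°E and the section trends S65°W; the acute angle between them is β = 15°.
tan α = tan 18° × sin 15° = 0.3249 × 0.2588 = 0.0841
α = arctan(0.0841) = 4.81°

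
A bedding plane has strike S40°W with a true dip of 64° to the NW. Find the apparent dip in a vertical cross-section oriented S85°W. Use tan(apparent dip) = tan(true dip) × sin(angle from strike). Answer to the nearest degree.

Angle between strike (S40°W) and section (S85°W): β = 45°.
tan α = tan 64° × sin 45° = 2.0503 × 0.7071 = 1.4498
apparent dip = arctan 1.4498 = 55.40°

55°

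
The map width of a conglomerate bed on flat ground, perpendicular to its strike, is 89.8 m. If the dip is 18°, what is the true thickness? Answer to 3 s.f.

True thickness t = w · sin(dip) = 89.8 × sin 18°
t = 89.8 × 0.3090 = 27.750 m

27.7 m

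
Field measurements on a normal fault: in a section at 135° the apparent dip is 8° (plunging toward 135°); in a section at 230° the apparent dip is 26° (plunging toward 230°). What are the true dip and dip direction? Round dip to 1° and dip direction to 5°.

true dip 28°, dip direction 210°

Represent each trace as a vector plunging at its apparent dip toward its trend (east-north-up frame): v₁ = (0.700, -0.700, -0.139), v₂ = (-0.689, -0.578, -0.438).
n = v₁ × v₂ = (-0.227, -0.403, 0.887) (taken with n_z > 0).
tan δ = √(n_x²+n_y²)/n_z = 0.462/0.887, so δ = 27.5°.
The horizontal component of n points toward azimuth atan2(n_x, n_y) = 209°, the dip direction.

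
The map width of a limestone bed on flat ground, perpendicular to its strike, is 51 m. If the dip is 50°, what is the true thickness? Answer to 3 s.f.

39.1 m

True thickness t = w · sin(dip) = 51 × sin 50°
t = 51 × 0.7660 = 39.068 m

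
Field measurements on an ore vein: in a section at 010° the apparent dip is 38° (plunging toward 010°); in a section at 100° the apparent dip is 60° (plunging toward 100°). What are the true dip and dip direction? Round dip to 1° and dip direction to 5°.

true dip 62°, dip direction 075°

Each apparent-dip line lies in the plane. As unit vectors (x east, y north, z up), v₁ plunges 38°→010° and v₂ plunges 60°→100°.
n = v₁ × v₂ = (0.726, 0.185, 0.394) (taken with n_z > 0).
Dip δ = arctan(|n_h|/n_z) = arctan(0.749/0.394) = 62.2°.
Dip direction = atan2(0.726, 0.185) = 76° (azimuth of n's horizontal projection).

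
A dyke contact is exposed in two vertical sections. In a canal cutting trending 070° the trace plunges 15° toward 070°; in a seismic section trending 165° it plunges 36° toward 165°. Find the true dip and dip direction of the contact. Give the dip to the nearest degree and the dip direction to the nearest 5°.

true dip 39°, dip direction 140°

Represent each trace as a vector plunging at its apparent dip toward its trend (east-north-up frame): v₁ = (0.908, 0.330, -0.259), v₂ = (0.209, -0.781, -0.588).
n = v₁ × v₂ = (0.396, -0.479, 0.778) (taken with n_z > 0).
tan δ = √(n_x²+n_y²)/n_z = 0.622/0.778, so δ = 38.6°.
Dip direction = azimuth of (n_x, n_y) = atan2(0.396, -0.479) = 140°.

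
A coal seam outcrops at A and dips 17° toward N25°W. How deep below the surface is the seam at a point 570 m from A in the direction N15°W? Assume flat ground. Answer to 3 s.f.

The hole lies 10° from the dip direction, so the down-dip offset is 570 × cos 10° = 561.34 m.
Depth = down-dip offset × tan(dip) = 561.34 × tan 17° = 561.34 × 0.3057
Depth = 171.62 m

172 m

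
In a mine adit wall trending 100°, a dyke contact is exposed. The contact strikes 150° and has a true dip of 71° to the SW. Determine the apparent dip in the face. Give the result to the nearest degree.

Angle between strike (150°) and section (100°): β = 50°.
tan α = tan 71° × sin 50° = 2.9042 × 0.7660 = 2.2248
α = arctan(2.2248) = 65.80°

66°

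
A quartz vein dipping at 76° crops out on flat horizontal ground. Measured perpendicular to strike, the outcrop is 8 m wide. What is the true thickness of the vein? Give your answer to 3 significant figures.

7.76 m

True thickness t = w · sin(dip) = 8 × sin 76°
t = 8 × 0.9703 = 7.762 m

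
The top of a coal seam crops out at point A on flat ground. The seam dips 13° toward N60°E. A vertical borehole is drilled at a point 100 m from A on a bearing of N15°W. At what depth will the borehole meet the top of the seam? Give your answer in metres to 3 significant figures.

The hole lies 75° from the dip direction, so the down-dip offset is 100 × cos 75° = 25.88 m.
Depth = down-dip offset × tan(dip) = 25.88 × tan 13° = 25.88 × 0.2309
Depth = 5.98 m

5.98 m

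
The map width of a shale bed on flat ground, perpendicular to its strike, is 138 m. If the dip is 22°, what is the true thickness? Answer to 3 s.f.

True thickness t = w · sin(dip) = 138 × sin 22°
t = 138 × 0.3746 = 51.696 m

51.7 m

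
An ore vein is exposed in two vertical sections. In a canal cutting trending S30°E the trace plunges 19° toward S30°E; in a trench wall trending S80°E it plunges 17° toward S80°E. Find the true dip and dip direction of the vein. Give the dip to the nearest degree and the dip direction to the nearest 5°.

Each apparent-dip line lies in the plane. As unit vectors (x east, y north, z up), v₁ plunges 19°→S30°E and v₂ plunges 17°→S80°E.
n = v₁ × v₂ = (0.185, -0.168, 0.693) (taken with n_z > 0).
True dip = arccos(n_z / |n|) = arccos(0.9404) = 19.9°.
The horizontal component of n points toward azimuth atan2(n_x, n_y) = 132°, the dip direction.

true dip 20°, dip direction 130°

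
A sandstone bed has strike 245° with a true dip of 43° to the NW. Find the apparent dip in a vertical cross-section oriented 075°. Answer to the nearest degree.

9°

Angle between strike (245°) and section (075°): β = 10°.
tan(apparent dip) = tan 43° · sin 10° = 0.1619
α = arctan(0.1619) = 9.20°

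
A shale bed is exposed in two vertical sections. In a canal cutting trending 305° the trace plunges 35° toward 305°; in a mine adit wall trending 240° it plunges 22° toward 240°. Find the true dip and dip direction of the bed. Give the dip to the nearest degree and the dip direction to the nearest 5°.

true dip 35°, dip direction 295°

Each apparent-dip line lies in the plane. As unit vectors (x east, y north, z up), v₁ plunges 35°→305° and v₂ plunges 22°→240°.
Cross product v₁ × v₂ gives the pole to the plane: n ∝ (-0.442, 0.209, 0.688).
Dip δ = arctan(|n_h|/n_z) = arctan(0.489/0.688) = 35.4°.
Dip direction = azimuth of (n_x, n_y) = atan2(-0.442, 0.209) = 295°.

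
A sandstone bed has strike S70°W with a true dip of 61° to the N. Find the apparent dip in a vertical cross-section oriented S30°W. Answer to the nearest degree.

49°

Angle between strike (S70°W) and section (S30°W): β = 40°.
tan(apparent dip) = tan 61° · sin 40° = 1.1596
α = arctan(1.1596) = 49.23°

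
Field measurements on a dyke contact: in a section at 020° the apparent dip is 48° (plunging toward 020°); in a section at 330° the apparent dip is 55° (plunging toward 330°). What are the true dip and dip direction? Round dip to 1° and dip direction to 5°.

The two traces are lines in the plane: v₁ = (sin 20°·cos 48°, cos 20°·cos 48°, −sin 48°), v₂ = (sin 330°·cos 55°, cos 330°·cos 55°, −sin 55°).
The plane normal is n = v₁ × v₂ ∝ (-0.146, 0.401, 0.294).
tan δ = √(n_x²+n_y²)/n_z = 0.426/0.294, so δ = 55.4°.
The horizontal component of n points toward azimuth atan2(n_x, n_y) = 340°, the dip direction.

true dip 55°, dip direction 340°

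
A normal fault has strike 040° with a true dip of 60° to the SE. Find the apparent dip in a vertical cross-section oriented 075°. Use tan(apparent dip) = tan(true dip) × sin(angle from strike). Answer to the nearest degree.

45°

Angle between strike (040°) and section (075°): β = 35°.
tan(apparent dip) = tan 60° · sin 35° = 0.9935
apparent dip = arctan 0.9935 = 44.81°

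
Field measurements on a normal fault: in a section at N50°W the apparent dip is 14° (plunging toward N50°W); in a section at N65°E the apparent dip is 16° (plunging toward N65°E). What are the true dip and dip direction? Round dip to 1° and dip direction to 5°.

true dip 27°, dip direction 010°

The two traces are lines in the plane: v₁ = (sin 310°·cos 14°, cos 310°·cos 14°, −sin 14°), v₂ = (sin 65°·cos 16°, cos 65°·cos 16°, −sin 16°).
n = v₁ × v₂ = (0.074, 0.416, 0.845) (taken with n_z > 0).
tan δ = √(n_x²+n_y²)/n_z = 0.422/0.845, so δ = 26.5°.
Dip direction = azimuth of (n_x, n_y) = atan2(0.074, 0.416) = 10°.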